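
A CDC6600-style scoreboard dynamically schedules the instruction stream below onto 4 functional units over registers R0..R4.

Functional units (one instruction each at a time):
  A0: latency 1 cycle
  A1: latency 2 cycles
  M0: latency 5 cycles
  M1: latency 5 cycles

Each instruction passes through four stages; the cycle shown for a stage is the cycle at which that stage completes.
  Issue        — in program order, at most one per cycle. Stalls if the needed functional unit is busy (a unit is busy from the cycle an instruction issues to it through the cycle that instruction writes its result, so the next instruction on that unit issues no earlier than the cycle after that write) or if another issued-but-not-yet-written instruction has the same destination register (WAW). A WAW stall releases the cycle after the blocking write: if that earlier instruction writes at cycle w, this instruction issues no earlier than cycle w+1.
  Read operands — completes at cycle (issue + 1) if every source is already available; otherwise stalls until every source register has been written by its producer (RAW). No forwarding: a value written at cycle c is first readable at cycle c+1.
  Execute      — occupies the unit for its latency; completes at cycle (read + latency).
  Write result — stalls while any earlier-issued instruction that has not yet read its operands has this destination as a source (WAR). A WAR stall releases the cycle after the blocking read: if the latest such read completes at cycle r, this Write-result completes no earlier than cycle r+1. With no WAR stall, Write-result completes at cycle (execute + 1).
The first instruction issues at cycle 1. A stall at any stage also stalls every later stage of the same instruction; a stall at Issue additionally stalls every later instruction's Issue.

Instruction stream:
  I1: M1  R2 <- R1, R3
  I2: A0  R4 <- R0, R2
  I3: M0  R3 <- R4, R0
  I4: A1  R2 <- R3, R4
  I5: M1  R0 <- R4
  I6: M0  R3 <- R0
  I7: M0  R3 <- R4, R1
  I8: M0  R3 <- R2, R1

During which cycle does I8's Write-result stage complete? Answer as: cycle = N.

cycle = 42

1) issue 1, read 2, done 7, write 8
2) issue 2, read 9, done 10, write 11  <RAW R2: wait I1 write@8>
3) issue 3, read 12, done 17, write 18  <RAW R4: wait I2 write@11>
4) issue 9, read 19, done 21, write 22  <WAW R2: wait I1 write@8 / RAW R3: wait I3 write@18>
5) issue 10, read 12, done 17, write 18  <RAW R4: wait I2 write@11>
6) issue 19, read 20, done 25, write 26  <struct: M0 busy until I3 writes@18>
7) issue 27, read 28, done 33, write 34  <struct: M0 busy until I6 writes@26>
8) issue 35, read 36, done 41, write 42  <struct: M0 busy until I7 writes@34>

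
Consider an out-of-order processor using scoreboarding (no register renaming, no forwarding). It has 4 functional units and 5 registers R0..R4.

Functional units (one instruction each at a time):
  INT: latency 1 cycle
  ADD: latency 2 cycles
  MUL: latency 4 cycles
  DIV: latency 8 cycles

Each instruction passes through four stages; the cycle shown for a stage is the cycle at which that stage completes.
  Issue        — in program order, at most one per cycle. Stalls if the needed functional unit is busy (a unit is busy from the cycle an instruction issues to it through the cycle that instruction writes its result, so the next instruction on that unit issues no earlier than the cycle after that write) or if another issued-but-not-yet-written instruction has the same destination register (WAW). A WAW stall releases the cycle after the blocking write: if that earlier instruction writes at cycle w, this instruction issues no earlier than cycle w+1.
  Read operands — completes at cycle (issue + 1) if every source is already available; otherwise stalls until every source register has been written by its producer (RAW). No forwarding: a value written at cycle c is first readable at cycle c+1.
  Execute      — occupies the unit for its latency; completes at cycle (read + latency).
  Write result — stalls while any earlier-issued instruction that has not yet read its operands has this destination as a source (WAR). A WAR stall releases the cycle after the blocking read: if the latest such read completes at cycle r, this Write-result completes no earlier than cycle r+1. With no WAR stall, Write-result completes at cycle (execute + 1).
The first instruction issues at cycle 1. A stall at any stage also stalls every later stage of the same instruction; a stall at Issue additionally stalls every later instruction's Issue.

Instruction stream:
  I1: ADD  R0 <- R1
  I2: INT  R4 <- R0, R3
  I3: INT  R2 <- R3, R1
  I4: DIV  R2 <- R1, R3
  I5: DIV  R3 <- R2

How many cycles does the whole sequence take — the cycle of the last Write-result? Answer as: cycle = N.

cycle = 34

cycle 1: I1→ADD
cycle 2: I1 RO; I2→INT
cycle 4: I1 EX
cycle 5: I1 WR R0
cycle 6: I2 RO
cycle 7: I2 EX
cycle 8: I2 WR R4
cycle 9: I3→INT
cycle 10: I3 RO
cycle 11: I3 EX
cycle 12: I3 WR R2
cycle 13: I4→DIV
cycle 14: I4 RO
cycle 22: I4 EX
cycle 23: I4 WR R2
cycle 24: I5→DIV
cycle 25: I5 RO
cycle 33: I5 EX
cycle 34: I5 WR R3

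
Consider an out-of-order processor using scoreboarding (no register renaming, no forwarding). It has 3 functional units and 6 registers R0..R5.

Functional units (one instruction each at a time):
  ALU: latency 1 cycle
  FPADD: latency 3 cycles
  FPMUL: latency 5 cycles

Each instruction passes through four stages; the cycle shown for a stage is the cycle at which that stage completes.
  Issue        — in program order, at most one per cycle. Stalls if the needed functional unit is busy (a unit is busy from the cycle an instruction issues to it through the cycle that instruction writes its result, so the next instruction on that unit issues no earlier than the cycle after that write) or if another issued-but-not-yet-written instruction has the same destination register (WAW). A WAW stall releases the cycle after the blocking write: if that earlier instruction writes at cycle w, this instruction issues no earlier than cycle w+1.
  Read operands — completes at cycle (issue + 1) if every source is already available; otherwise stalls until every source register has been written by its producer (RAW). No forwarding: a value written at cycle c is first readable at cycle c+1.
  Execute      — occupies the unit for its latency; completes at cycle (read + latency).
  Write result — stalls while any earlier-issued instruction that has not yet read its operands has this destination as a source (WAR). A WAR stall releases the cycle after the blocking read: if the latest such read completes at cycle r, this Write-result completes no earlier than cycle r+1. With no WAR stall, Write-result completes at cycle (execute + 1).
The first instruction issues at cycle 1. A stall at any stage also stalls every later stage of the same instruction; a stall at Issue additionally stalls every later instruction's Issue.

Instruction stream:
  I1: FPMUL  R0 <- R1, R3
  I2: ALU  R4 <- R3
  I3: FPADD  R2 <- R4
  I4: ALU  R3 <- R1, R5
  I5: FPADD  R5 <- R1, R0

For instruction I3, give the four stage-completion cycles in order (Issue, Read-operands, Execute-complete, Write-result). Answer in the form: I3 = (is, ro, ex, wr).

c1: I1 dispatched to FPMUL
c2: I1 operands ready; I2 dispatched to ALU
c3: I2 operands ready; I3 dispatched to FPADD
c4: I2 complete
c5: R4←I2
c6: I3 operands ready; I4 dispatched to ALU
c7: I1 complete; I4 operands ready
c8: R0←I1; I4 complete
c9: I3 complete; R3←I4
c10: R2←I3
c11: I5 dispatched to FPADD
c12: I5 operands ready
c15: I5 complete
c16: R5←I5

I3 = (3, 6, 9, 10)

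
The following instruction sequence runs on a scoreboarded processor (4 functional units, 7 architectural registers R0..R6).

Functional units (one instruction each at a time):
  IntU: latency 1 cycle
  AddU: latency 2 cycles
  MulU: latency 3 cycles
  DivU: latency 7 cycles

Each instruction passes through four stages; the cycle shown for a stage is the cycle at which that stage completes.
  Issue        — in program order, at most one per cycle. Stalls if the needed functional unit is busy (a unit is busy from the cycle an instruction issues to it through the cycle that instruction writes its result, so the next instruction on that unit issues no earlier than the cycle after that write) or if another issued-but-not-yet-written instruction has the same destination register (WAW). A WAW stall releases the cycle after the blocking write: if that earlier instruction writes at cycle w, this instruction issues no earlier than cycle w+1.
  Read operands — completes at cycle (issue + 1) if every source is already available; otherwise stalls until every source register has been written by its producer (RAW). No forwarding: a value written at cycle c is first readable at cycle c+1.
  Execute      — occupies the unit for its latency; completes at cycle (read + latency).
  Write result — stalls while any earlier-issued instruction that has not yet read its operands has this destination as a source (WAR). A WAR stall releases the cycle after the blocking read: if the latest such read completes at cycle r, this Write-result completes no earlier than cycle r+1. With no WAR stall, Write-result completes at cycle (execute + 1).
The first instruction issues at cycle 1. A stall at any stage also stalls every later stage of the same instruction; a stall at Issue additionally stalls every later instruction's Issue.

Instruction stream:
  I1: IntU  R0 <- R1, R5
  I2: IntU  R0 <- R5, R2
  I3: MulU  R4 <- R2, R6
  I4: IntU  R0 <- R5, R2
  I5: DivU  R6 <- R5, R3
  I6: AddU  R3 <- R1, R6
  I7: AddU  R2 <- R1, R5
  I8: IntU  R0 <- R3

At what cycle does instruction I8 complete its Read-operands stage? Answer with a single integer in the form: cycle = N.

cycle = 26

  I1 | 1 | 2 | 3 | 4
  I2 | 5 | 6 | 7 | 8   struct: IntU busy until I1 writes@4
  I3 | 6 | 7 | 10 | 11
  I4 | 9 | 10 | 11 | 12   struct: IntU busy until I2 writes@8
  I5 | 10 | 11 | 18 | 19
  I6 | 11 | 20 | 22 | 23   RAW R6: wait I5 write@19
  I7 | 24 | 25 | 27 | 28   struct: AddU busy until I6 writes@23
  I8 | 25 | 26 | 27 | 28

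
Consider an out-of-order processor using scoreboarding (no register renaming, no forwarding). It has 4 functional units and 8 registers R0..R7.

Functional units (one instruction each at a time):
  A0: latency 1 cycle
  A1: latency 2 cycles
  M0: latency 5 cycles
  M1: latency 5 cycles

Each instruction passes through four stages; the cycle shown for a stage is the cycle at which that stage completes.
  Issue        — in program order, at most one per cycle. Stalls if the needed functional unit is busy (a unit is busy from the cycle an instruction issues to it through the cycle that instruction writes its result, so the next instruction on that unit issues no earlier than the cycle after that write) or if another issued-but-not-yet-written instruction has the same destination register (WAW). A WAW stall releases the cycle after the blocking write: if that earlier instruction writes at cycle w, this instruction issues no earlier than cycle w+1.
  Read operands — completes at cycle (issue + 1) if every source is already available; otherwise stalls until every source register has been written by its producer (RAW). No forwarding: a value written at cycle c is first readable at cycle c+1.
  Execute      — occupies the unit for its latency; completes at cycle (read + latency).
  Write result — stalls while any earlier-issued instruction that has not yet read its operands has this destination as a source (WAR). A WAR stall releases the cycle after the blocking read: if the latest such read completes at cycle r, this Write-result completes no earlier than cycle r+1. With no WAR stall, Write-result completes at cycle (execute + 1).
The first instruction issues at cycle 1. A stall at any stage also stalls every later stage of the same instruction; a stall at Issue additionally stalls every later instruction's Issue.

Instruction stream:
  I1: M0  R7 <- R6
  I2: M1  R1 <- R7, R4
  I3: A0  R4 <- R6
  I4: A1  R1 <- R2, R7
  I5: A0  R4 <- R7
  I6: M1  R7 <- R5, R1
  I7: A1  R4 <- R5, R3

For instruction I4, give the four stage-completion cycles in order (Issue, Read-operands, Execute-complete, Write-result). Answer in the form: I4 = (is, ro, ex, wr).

I4 = (16, 17, 19, 20)

I1: IS=1 RO=2 EX=7 WR=8
I2: IS=2 RO=9 EX=14 WR=15  [RAW R7: wait I1 write@8]
I3: IS=3 RO=4 EX=5 WR=10  [WAR R4: wait I2 read@9]
I4: IS=16 RO=17 EX=19 WR=20  [WAW R1: wait I2 write@15]
I5: IS=17 RO=18 EX=19 WR=20
I6: IS=18 RO=21 EX=26 WR=27  [RAW R1: wait I4 write@20]
I7: IS=21 RO=22 EX=24 WR=25  [WAW R4: wait I5 write@20]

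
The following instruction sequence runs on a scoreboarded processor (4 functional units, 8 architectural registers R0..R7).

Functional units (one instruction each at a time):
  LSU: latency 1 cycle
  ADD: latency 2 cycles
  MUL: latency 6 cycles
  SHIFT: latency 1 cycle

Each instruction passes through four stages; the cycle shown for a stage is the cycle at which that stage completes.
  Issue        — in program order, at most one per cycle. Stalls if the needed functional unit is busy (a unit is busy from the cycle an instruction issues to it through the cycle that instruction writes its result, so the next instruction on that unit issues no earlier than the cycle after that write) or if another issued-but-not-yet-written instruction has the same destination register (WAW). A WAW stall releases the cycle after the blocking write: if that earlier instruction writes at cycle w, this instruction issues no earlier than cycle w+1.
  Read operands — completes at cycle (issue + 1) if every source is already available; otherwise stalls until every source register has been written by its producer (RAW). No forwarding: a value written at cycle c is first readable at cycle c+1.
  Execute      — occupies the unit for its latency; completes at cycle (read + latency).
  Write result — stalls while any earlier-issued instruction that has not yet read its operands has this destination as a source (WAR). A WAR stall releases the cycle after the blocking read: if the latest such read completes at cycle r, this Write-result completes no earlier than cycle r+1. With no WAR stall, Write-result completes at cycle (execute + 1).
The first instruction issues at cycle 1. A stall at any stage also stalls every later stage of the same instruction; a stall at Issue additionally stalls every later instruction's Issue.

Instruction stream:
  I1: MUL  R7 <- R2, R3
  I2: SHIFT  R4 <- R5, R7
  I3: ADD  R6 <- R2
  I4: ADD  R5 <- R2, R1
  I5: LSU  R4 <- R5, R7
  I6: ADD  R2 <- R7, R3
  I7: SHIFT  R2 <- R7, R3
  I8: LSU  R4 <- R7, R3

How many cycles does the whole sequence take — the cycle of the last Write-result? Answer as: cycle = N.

c1: I1 dispatched to MUL
c2: I1 operands ready, I2 dispatched to SHIFT
c3: I3 dispatched to ADD
c4: I3 operands ready
c6: I3 complete
c7: R6←I3
c8: I1 complete, I4 dispatched to ADD
c9: R7←I1, I4 operands ready
c10: I2 operands ready
c11: I2 complete, I4 complete
c12: R4←I2, R5←I4
c13: I5 dispatched to LSU
c14: I5 operands ready, I6 dispatched to ADD
c15: I5 complete, I6 operands ready
c16: R4←I5
c17: I6 complete
c18: R2←I6
c19: I7 dispatched to SHIFT
c20: I7 operands ready, I8 dispatched to LSU
c21: I7 complete, I8 operands ready
c22: R2←I7, I8 complete
c23: R4←I8

cycle = 23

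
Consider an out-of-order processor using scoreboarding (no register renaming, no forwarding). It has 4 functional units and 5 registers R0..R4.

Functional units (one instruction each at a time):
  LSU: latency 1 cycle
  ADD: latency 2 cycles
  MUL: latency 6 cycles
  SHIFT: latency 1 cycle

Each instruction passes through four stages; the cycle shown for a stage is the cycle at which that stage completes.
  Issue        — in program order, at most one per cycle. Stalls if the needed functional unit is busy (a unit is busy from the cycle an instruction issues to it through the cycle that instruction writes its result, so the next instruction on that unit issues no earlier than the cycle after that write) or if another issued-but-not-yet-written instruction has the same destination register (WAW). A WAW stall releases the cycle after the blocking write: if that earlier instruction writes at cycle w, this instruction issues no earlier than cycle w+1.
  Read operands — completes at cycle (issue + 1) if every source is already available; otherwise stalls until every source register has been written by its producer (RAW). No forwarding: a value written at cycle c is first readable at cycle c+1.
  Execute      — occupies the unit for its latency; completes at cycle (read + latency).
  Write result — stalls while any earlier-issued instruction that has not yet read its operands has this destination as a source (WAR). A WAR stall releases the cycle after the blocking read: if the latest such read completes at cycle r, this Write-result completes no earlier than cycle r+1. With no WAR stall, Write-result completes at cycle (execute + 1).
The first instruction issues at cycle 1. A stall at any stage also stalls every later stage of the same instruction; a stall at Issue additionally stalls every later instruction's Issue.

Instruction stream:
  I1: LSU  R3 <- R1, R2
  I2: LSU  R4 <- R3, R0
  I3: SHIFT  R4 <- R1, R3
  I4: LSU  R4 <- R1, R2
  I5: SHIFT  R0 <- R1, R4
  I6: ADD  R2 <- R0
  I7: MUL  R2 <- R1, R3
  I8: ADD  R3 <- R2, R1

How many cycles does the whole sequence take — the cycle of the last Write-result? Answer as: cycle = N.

cycle = 36

[1] issue I1 (LSU)
[2] I1 read-ops
[3] I1 finished on LSU
[4] I1→R3
[5] issue I2 (LSU)
[6] I2 read-ops
[7] I2 finished on LSU
[8] I2→R4
[9] issue I3 (SHIFT)
[10] I3 read-ops
[11] I3 finished on SHIFT
[12] I3→R4
[13] issue I4 (LSU)
[14] I4 read-ops; issue I5 (SHIFT)
[15] I4 finished on LSU; issue I6 (ADD)
[16] I4→R4
[17] I5 read-ops
[18] I5 finished on SHIFT
[19] I5→R0
[20] I6 read-ops
[22] I6 finished on ADD
[23] I6→R2
[24] issue I7 (MUL)
[25] I7 read-ops; issue I8 (ADD)
[31] I7 finished on MUL
[32] I7→R2
[33] I8 read-ops
[35] I8 finished on ADD
[36] I8→R3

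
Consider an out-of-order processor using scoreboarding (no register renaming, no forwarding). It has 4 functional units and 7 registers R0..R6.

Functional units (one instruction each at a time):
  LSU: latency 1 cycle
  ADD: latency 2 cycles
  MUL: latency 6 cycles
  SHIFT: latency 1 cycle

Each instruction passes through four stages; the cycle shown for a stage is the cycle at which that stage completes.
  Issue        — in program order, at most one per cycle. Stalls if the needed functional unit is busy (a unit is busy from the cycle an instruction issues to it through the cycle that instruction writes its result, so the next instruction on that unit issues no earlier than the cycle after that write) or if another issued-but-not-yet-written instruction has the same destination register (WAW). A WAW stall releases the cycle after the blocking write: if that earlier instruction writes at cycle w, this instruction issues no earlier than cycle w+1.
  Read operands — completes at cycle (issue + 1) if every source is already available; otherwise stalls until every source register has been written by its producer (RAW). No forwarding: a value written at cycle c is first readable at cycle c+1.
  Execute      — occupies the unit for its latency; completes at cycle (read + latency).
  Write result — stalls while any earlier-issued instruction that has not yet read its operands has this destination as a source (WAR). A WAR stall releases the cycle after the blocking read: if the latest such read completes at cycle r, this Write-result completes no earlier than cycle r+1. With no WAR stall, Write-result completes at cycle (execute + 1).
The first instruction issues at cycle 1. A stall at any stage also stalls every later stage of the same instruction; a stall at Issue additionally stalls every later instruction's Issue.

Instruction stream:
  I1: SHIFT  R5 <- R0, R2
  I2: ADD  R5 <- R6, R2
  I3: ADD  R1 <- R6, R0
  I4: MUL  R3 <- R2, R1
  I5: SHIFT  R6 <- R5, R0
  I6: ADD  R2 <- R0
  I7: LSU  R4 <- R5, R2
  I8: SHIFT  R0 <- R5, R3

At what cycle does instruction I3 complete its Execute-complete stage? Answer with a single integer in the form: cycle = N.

[1] I1 dispatched to SHIFT
[2] I1 operands ready
[3] I1 complete
[4] R5←I1
[5] I2 dispatched to ADD
[6] I2 operands ready
[8] I2 complete
[9] R5←I2
[10] I3 dispatched to ADD
[11] I3 operands ready | I4 dispatched to MUL
[12] I5 dispatched to SHIFT
[13] I3 complete | I5 operands ready
[14] R1←I3 | I5 complete
[15] I4 operands ready | R6←I5 | I6 dispatched to ADD
[16] I6 operands ready | I7 dispatched to LSU
[17] I8 dispatched to SHIFT
[18] I6 complete
[19] R2←I6
[20] I7 operands ready
[21] I4 complete | I7 complete
[22] R3←I4 | R4←I7
[23] I8 operands ready
[24] I8 complete
[25] R0←I8

cycle = 13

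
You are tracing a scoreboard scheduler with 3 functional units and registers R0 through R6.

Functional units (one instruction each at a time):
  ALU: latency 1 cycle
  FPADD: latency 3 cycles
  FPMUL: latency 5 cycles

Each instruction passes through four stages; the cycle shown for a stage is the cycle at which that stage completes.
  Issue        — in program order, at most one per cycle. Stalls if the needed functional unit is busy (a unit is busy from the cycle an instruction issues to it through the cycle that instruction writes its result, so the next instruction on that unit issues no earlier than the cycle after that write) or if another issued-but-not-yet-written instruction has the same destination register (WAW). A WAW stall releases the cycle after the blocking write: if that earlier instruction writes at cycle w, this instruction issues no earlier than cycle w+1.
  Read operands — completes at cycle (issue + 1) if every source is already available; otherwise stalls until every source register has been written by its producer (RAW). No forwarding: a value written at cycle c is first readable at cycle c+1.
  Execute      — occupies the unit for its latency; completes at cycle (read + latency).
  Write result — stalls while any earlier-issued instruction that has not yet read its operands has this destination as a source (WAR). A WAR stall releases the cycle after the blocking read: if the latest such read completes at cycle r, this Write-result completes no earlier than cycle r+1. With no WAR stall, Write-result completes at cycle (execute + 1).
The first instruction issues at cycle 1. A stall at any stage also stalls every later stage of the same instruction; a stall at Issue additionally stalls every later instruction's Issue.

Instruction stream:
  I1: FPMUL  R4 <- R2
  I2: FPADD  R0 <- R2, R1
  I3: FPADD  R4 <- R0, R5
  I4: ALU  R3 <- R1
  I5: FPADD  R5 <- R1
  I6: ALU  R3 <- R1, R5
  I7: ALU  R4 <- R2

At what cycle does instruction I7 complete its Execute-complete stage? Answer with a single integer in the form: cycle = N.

cycle = 26

cycle 1: I1 dispatched to FPMUL
cycle 2: I1 operands ready, I2 dispatched to FPADD
cycle 3: I2 operands ready
cycle 6: I2 complete
cycle 7: I1 complete, R0←I2
cycle 8: R4←I1
cycle 9: I3 dispatched to FPADD
cycle 10: I3 operands ready, I4 dispatched to ALU
cycle 11: I4 operands ready
cycle 12: I4 complete
cycle 13: I3 complete, R3←I4
cycle 14: R4←I3
cycle 15: I5 dispatched to FPADD
cycle 16: I5 operands ready, I6 dispatched to ALU
cycle 19: I5 complete
cycle 20: R5←I5
cycle 21: I6 operands ready
cycle 22: I6 complete
cycle 23: R3←I6
cycle 24: I7 dispatched to ALU
cycle 25: I7 operands ready
cycle 26: I7 complete
cycle 27: R4←I7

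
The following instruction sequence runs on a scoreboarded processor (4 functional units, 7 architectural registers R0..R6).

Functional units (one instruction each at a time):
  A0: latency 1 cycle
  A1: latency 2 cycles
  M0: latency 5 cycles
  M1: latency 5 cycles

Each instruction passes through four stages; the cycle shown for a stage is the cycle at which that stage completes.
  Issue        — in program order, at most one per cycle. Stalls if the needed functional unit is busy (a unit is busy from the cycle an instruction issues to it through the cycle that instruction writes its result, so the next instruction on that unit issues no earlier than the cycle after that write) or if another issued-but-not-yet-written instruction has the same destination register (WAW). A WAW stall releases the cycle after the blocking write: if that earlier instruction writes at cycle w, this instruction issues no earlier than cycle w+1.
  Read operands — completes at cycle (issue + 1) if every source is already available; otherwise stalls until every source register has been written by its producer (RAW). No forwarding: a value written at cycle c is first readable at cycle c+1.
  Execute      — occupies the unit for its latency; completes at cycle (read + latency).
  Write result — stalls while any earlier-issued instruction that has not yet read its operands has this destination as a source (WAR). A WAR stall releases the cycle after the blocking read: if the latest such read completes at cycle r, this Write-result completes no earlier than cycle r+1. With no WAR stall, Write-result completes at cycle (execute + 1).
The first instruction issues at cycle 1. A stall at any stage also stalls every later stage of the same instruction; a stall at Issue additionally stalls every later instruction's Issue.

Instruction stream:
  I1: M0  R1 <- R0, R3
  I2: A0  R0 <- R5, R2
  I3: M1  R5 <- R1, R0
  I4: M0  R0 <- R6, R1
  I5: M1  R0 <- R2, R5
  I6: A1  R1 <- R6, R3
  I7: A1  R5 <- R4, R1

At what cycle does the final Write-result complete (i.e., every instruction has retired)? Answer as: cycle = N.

cycle = 27

cycle 1: I1→M0
cycle 2: I1 RO · I2→A0
cycle 3: I2 RO · I3→M1
cycle 4: I2 EX
cycle 5: I2 WR R0
cycle 7: I1 EX
cycle 8: I1 WR R1
cycle 9: I3 RO · I4→M0
cycle 10: I4 RO
cycle 14: I3 EX
cycle 15: I3 WR R5 · I4 EX
cycle 16: I4 WR R0
cycle 17: I5→M1
cycle 18: I5 RO · I6→A1
cycle 19: I6 RO
cycle 21: I6 EX
cycle 22: I6 WR R1
cycle 23: I5 EX · I7→A1
cycle 24: I5 WR R0 · I7 RO
cycle 26: I7 EX
cycle 27: I7 WR R5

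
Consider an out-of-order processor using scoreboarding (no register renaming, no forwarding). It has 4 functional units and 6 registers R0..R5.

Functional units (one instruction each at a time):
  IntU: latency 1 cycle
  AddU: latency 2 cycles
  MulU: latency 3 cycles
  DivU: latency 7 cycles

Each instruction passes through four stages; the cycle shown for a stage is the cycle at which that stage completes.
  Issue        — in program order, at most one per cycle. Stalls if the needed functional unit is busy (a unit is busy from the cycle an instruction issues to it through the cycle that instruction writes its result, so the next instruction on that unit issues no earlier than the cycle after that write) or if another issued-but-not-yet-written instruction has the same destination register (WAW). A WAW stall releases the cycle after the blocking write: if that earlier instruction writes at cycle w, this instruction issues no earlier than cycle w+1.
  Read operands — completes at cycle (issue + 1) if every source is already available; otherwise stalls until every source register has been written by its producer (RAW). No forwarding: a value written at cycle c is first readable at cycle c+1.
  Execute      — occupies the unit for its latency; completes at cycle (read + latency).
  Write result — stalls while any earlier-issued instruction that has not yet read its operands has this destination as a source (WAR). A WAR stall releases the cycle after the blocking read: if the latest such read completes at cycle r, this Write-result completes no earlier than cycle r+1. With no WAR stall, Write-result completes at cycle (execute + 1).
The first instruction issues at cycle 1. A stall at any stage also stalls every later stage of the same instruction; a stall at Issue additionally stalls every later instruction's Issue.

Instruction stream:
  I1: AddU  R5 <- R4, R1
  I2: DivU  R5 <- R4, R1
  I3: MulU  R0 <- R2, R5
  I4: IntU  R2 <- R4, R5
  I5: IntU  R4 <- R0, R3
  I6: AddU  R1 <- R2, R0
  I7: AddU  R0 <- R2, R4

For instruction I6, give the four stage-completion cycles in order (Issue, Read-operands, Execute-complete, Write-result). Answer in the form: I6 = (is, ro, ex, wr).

I6 = (20, 21, 23, 24)

cycle 1: I1→AddU
cycle 2: I1 RO
cycle 4: I1 EX
cycle 5: I1 WR R5
cycle 6: I2→DivU
cycle 7: I2 RO · I3→MulU
cycle 8: I4→IntU
cycle 14: I2 EX
cycle 15: I2 WR R5
cycle 16: I3 RO · I4 RO
cycle 17: I4 EX
cycle 18: I4 WR R2
cycle 19: I3 EX · I5→IntU
cycle 20: I3 WR R0 · I6→AddU
cycle 21: I5 RO · I6 RO
cycle 22: I5 EX
cycle 23: I5 WR R4 · I6 EX
cycle 24: I6 WR R1
cycle 25: I7→AddU
cycle 26: I7 RO
cycle 28: I7 EX
cycle 29: I7 WR R0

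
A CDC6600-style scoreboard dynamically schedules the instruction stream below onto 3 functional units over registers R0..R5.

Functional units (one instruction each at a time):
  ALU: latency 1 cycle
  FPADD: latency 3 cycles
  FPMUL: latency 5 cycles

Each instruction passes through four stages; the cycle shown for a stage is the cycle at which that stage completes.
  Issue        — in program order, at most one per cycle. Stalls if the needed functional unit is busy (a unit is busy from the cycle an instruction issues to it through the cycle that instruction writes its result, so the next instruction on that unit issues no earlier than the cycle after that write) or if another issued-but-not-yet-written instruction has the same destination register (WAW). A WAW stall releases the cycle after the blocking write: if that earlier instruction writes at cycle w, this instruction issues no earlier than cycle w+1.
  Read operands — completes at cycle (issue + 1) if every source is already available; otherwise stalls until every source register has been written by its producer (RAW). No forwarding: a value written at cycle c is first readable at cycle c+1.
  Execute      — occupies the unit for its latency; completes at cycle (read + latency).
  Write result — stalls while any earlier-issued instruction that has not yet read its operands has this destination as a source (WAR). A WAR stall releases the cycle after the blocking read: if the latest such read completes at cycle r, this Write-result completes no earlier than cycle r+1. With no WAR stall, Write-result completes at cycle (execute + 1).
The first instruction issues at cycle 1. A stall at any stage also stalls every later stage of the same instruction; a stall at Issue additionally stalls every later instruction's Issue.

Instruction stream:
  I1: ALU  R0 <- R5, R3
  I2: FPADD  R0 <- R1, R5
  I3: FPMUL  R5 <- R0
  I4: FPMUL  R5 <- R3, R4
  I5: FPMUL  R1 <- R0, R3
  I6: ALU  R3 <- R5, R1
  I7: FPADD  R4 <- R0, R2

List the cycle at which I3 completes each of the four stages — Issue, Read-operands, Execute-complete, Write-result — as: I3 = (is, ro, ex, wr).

t=1  I1→ALU
t=2  I1 RO
t=3  I1 EX
t=4  I1 WR R0
t=5  I2→FPADD
t=6  I2 RO; I3→FPMUL
t=9  I2 EX
t=10  I2 WR R0
t=11  I3 RO
t=16  I3 EX
t=17  I3 WR R5
t=18  I4→FPMUL
t=19  I4 RO
t=24  I4 EX
t=25  I4 WR R5
t=26  I5→FPMUL
t=27  I5 RO; I6→ALU
t=28  I7→FPADD
t=29  I7 RO
t=32  I5 EX; I7 EX
t=33  I5 WR R1; I7 WR R4
t=34  I6 RO
t=35  I6 EX
t=36  I6 WR R3

I3 = (6, 11, 16, 17)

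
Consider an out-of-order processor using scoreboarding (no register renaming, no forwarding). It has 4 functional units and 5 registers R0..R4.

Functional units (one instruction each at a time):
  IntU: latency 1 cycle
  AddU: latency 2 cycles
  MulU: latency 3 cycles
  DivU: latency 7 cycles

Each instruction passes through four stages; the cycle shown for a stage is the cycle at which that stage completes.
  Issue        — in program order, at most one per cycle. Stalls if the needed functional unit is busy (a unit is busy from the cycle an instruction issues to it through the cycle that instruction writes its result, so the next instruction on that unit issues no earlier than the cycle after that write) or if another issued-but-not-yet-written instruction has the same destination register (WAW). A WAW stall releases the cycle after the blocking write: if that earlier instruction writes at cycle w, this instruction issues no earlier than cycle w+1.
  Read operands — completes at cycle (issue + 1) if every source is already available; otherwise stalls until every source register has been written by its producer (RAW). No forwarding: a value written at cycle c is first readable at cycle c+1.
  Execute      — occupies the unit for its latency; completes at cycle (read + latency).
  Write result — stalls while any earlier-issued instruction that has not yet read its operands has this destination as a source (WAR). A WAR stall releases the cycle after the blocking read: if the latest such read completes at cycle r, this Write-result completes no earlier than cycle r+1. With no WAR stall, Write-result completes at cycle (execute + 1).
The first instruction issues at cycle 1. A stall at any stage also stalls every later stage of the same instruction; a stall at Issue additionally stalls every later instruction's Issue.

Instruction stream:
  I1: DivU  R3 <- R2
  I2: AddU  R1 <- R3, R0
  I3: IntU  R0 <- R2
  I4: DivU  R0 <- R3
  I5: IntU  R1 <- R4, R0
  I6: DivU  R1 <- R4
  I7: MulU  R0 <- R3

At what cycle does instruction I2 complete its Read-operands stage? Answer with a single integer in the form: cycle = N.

cycle = 11

I1: IS=1 RO=2 EX=9 WR=10
I2: IS=2 RO=11 EX=13 WR=14  [RAW R3: wait I1 write@10]
I3: IS=3 RO=4 EX=5 WR=12  [WAR R0: wait I2 read@11]
I4: IS=13 RO=14 EX=21 WR=22  [WAW R0: wait I3 write@12]
I5: IS=15 RO=23 EX=24 WR=25  [WAW R1: wait I2 write@14; RAW R0: wait I4 write@22]
I6: IS=26 RO=27 EX=34 WR=35  [WAW R1: wait I5 write@25]
I7: IS=27 RO=28 EX=31 WR=32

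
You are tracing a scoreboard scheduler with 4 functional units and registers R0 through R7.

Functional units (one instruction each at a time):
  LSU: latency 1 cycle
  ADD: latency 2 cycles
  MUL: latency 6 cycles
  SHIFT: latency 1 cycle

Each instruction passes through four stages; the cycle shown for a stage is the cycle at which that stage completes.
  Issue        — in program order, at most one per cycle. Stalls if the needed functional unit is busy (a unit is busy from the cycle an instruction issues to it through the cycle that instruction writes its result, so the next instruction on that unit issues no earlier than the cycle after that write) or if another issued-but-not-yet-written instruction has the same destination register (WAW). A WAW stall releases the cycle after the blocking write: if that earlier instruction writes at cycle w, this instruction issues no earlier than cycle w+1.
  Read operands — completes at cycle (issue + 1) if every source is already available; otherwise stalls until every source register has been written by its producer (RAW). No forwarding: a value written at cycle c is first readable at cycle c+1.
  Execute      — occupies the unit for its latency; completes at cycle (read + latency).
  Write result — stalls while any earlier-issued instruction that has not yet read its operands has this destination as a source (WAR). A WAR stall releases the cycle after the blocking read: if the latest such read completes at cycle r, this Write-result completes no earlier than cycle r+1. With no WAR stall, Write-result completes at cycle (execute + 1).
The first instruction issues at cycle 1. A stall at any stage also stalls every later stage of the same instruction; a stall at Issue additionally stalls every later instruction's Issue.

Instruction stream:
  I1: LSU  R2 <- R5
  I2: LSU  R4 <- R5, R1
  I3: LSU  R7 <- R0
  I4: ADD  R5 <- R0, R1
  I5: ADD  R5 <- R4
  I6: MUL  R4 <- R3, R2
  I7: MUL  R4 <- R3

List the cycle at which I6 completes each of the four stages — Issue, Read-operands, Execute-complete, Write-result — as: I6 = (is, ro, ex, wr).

I6 = (16, 17, 23, 24)

1) issue 1, read 2, done 3, write 4
2) issue 5, read 6, done 7, write 8  <struct: LSU busy until I1 writes@4>
3) issue 9, read 10, done 11, write 12  <struct: LSU busy until I2 writes@8>
4) issue 10, read 11, done 13, write 14
5) issue 15, read 16, done 18, write 19  <struct: ADD busy until I4 writes@14>
6) issue 16, read 17, done 23, write 24
7) issue 25, read 26, done 32, write 33  <struct: MUL busy until I6 writes@24>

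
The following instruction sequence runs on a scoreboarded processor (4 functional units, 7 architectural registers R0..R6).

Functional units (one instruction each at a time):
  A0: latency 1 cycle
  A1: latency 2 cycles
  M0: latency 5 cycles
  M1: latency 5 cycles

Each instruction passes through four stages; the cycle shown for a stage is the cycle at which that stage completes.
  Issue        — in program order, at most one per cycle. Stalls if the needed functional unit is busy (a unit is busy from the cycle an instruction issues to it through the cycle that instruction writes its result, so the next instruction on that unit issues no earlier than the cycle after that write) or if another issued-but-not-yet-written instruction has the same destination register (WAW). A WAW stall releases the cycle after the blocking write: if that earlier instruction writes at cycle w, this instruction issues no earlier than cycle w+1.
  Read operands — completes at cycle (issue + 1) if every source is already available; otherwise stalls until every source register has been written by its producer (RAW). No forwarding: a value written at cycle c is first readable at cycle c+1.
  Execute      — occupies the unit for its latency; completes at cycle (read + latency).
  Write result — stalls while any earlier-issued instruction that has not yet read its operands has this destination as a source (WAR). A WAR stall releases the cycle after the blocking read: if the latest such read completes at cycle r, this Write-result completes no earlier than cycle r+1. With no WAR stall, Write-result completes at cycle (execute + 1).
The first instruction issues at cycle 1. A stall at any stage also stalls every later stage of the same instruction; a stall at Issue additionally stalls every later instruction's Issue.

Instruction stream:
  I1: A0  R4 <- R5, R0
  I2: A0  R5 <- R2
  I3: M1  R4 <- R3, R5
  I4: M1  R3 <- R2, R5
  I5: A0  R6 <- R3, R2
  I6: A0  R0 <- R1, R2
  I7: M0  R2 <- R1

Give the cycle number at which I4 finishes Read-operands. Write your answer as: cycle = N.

cycle = 17

[I1] 1/2/3/4
[I2] 5/6/7/8  (struct: A0 busy until I1 writes@4)
[I3] 6/9/14/15  (RAW R5: wait I2 write@8)
[I4] 16/17/22/23  (struct: M1 busy until I3 writes@15)
[I5] 17/24/25/26  (RAW R3: wait I4 write@23)
[I6] 27/28/29/30  (struct: A0 busy until I5 writes@26)
[I7] 28/29/34/35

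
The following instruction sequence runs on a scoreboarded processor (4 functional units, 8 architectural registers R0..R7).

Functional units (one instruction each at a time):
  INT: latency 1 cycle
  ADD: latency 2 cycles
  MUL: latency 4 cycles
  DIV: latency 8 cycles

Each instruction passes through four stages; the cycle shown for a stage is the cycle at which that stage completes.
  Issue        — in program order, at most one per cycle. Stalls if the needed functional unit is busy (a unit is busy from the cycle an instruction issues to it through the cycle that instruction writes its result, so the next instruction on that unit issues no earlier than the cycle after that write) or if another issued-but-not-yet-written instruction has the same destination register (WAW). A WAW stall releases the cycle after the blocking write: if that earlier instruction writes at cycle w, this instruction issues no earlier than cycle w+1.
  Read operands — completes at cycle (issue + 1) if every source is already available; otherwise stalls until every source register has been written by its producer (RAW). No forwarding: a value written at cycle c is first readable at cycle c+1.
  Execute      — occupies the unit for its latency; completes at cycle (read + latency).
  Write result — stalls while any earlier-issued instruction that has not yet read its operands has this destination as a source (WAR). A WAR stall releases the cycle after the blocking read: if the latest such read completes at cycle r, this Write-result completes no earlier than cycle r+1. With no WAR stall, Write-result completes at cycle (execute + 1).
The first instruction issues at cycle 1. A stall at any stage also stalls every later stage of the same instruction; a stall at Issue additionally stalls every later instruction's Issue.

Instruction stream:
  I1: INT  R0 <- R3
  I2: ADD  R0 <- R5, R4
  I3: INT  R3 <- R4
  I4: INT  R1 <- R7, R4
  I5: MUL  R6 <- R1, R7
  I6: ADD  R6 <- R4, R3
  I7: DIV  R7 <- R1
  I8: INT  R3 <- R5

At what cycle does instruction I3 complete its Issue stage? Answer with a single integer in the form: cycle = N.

cycle = 6

[1] I1 issues→INT
[2] I1 reads
[3] I1 exec-done
[4] I1 writes R0
[5] I2 issues→ADD
[6] I2 reads | I3 issues→INT
[7] I3 reads
[8] I2 exec-done | I3 exec-done
[9] I2 writes R0 | I3 writes R3
[10] I4 issues→INT
[11] I4 reads | I5 issues→MUL
[12] I4 exec-done
[13] I4 writes R1
[14] I5 reads
[18] I5 exec-done
[19] I5 writes R6
[20] I6 issues→ADD
[21] I6 reads | I7 issues→DIV
[22] I7 reads | I8 issues→INT
[23] I6 exec-done | I8 reads
[24] I6 writes R6 | I8 exec-done
[25] I8 writes R3
[30] I7 exec-done
[31] I7 writes R7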